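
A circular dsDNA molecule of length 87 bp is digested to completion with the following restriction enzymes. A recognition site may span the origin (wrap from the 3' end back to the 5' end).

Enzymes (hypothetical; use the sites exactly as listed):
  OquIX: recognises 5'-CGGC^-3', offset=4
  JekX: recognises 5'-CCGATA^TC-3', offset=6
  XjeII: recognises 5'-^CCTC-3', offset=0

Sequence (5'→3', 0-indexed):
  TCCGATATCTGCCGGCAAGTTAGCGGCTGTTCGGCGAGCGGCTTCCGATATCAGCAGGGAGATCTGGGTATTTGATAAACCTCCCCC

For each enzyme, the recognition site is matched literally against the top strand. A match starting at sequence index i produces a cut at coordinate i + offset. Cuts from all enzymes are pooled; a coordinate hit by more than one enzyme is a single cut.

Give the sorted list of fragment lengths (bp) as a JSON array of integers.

Site scan:
  OquIX CGGC/4: at [12, 23, 31, 38] ⇒ [16, 27, 35, 42]
  JekX CCGATATC/6: at [1, 44] ⇒ [7, 50]
  XjeII CCTC/0: at [79, 85] ⇒ [79, 85]

Pooled cuts: [7, 16, 27, 35, 42, 50, 79, 85]

Fragment lengths:
  7→16: 9 bp
  16→27: 11 bp
  27→35: 8 bp
  35→42: 7 bp
  42→50: 8 bp
  50→79: 29 bp
  79→85: 6 bp
  85→7 (wrap): 87-85+7 = 9 bp

[6,7,8,8,9,9,11,29]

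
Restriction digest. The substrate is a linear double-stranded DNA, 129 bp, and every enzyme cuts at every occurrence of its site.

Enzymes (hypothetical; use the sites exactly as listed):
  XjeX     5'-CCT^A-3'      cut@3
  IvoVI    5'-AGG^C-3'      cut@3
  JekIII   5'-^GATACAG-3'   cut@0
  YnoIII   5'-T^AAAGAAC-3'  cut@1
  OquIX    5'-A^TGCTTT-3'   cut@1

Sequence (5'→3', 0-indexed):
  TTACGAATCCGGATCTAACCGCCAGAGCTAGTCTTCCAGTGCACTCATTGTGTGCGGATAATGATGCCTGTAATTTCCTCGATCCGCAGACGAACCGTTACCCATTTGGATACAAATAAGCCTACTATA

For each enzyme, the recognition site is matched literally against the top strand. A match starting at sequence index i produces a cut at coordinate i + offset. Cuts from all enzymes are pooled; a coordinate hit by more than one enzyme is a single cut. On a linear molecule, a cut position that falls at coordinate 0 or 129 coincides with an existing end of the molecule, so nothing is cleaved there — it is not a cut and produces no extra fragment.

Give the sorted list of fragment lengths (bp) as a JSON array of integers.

Per-enzyme occurrences:
  XjeX CCTA/3: at [120] ⇒ [123]
  IvoVI (AGGC, off=3): no sites
  JekIII (GATACAG, off=0): no sites
  YnoIII (TAAAGAAC, off=1): no sites
  OquIX (ATGCTTT, off=1): no sites

Pooled cuts: [123]

Fragment lengths:
  [0,123): 123 bp
  [123,129): 6 bp

[6,123]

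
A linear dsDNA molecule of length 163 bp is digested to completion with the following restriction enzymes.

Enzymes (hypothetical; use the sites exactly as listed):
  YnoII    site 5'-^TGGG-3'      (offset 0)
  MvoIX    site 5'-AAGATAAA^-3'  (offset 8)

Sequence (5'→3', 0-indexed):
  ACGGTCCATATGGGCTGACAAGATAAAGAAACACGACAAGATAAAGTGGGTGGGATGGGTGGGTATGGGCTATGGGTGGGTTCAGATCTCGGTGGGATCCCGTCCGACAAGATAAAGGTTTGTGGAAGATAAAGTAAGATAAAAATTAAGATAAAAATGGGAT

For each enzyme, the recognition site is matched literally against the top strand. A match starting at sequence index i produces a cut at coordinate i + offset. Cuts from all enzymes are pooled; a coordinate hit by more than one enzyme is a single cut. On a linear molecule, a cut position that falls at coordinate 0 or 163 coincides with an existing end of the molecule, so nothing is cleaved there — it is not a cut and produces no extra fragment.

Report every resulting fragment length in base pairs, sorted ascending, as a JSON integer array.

[1,2,4,4,4,5,6,6,7,10,10,12,16,17,17,18,24]

Per-enzyme occurrences:
  YnoII (TGGG, off=0): starts [10, 46, 50, 55, 59, 65, 72, 76, 92, 157] → cuts [10, 46, 50, 55, 59, 65, 72, 76, 92, 157]
  MvoIX (AAGATAAA, off=8): starts [19, 37, 108, 125, 135, 147] → cuts [27, 45, 116, 133, 143, 155]

Pooled cuts: [10, 27, 45, 46, 50, 55, 59, 65, 72, 76, 92, 116, 133, 143, 155, 157]

Fragments:
  [0,10): 10 bp
  [10,27): 17 bp
  [27,45): 18 bp
  [45,46): 1 bp
  [46,50): 4 bp
  [50,55): 5 bp
  [55,59): 4 bp
  [59,65): 6 bp
  [65,72): 7 bp
  [72,76): 4 bp
  [76,92): 16 bp
  [92,116): 24 bp
  [116,133): 17 bp
  [133,143): 10 bp
  [143,155): 12 bp
  [155,157): 2 bp
  [157,163): 6 bp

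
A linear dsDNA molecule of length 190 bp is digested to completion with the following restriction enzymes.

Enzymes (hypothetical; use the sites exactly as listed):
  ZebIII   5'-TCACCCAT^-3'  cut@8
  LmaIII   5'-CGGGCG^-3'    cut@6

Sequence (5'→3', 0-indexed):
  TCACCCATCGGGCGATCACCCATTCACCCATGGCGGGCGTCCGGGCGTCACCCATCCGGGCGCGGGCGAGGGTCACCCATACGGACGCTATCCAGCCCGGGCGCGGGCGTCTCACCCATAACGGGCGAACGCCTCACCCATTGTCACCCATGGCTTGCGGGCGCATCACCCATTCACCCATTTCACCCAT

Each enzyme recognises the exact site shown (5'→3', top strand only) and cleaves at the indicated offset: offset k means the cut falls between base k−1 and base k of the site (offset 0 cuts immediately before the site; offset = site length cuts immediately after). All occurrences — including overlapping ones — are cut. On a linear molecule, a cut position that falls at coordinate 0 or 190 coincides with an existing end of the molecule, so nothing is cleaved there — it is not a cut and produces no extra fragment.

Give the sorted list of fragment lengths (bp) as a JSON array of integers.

[6,6,6,7,8,8,8,8,8,8,8,9,9,10,10,10,12,12,14,23]

Site scan:
  ZebIII (TCACCCAT, off=8): starts [0, 15, 23, 47, 72, 111, 133, 143, 165, 173, 182] → cuts [8, 23, 31, 55, 80, 119, 141, 151, 173, 181] (position 190 is a terminus of the linear molecule — no cut)
  LmaIII (CGGGCG, off=6): starts [8, 33, 41, 56, 62, 97, 103, 121, 157] → cuts [14, 39, 47, 62, 68, 103, 109, 127, 163]

All cut coordinates (distinct, sorted): [8, 14, 23, 31, 39, 47, 55, 62, 68, 80, 103, 109, 119, 127, 141, 151, 163, 173, 181]

Fragment lengths:
  [0,8): 8 bp
  [8,14): 6 bp
  [14,23): 9 bp
  [23,31): 8 bp
  [31,39): 8 bp
  [39,47): 8 bp
  [47,55): 8 bp
  [55,62): 7 bp
  [62,68): 6 bp
  [68,80): 12 bp
  [80,103): 23 bp
  [103,109): 6 bp
  [109,119): 10 bp
  [119,127): 8 bp
  [127,141): 14 bp
  [141,151): 10 bp
  [151,163): 12 bp
  [163,173): 10 bp
  [173,181): 8 bp
  [181,190): 9 bp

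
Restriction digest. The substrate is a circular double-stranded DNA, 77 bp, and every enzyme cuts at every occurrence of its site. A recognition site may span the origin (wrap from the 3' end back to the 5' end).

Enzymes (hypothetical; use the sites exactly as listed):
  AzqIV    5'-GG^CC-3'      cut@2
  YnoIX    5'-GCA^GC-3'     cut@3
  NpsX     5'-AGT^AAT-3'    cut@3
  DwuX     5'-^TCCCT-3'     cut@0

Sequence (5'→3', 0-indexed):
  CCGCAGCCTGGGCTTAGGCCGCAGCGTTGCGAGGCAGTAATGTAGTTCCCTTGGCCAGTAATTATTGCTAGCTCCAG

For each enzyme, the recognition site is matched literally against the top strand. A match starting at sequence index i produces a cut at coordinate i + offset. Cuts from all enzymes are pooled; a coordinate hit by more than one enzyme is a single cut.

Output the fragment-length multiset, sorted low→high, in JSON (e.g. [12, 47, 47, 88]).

Site scan:
  AzqIV GGCC/2: at [16, 52] ⇒ [18, 54]
  YnoIX GCAGC/3: at [2, 20] ⇒ [5, 23]
  NpsX AGTAAT/3: at [35, 56] ⇒ [38, 59]
  DwuX TCCCT/0: at [46] ⇒ [46]

All cut coordinates (distinct, sorted): [5, 18, 23, 38, 46, 54, 59]

Fragment lengths:
  5→18: 13 bp
  18→23: 5 bp
  23→38: 15 bp
  38→46: 8 bp
  46→54: 8 bp
  54→59: 5 bp
  59→5 (wrap): 77-59+5 = 23 bp

[5,5,8,8,13,15,23]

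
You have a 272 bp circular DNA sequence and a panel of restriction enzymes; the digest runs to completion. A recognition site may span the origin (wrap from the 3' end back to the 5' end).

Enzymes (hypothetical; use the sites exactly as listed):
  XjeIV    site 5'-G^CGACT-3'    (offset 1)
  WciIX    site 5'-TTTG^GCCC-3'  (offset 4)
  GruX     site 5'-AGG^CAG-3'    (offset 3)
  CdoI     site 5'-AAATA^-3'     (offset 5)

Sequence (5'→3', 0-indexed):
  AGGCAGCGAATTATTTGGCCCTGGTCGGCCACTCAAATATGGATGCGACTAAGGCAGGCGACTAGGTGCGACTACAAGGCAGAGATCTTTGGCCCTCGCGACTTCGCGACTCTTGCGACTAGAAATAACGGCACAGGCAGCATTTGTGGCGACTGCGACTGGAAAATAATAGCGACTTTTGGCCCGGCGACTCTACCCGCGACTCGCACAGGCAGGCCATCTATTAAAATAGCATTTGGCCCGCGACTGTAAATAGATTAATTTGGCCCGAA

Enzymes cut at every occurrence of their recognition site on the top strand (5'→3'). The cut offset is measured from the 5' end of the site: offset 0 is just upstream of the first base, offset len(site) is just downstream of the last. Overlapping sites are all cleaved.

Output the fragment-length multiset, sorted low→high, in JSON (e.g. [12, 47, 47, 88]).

Site scan:
  XjeIV GCGACT/1: at [44, 57, 67, 97, 105, 114, 148, 154, 171, 186, 198, 242] ⇒ [45, 58, 68, 98, 106, 115, 149, 155, 172, 187, 199, 243]
  WciIX TTTGGCCC/4: at [13, 87, 177, 234, 261] ⇒ [17, 91, 181, 238, 265]
  GruX AGGCAG/3: at [0, 51, 76, 134, 209] ⇒ [3, 54, 79, 137, 212]
  CdoI AAATA/5: at [34, 122, 163, 226, 250] ⇒ [39, 127, 168, 231, 255]

All cut coordinates (distinct, sorted): [3, 17, 39, 45, 54, 58, 68, 79, 91, 98, 106, 115, 127, 137, 149, 155, 168, 172, 181, 187, 199, 212, 231, 238, 243, 255, 265]

Fragment lengths:
  3→17: 14 bp
  17→39: 22 bp
  39→45: 6 bp
  45→54: 9 bp
  54→58: 4 bp
  58→68: 10 bp
  68→79: 11 bp
  79→91: 12 bp
  91→98: 7 bp
  98→106: 8 bp
  106→115: 9 bp
  115→127: 12 bp
  127→137: 10 bp
  137→149: 12 bp
  149→155: 6 bp
  155→168: 13 bp
  168→172: 4 bp
  172→181: 9 bp
  181→187: 6 bp
  187→199: 12 bp
  199→212: 13 bp
  212→231: 19 bp
  231→238: 7 bp
  238→243: 5 bp
  243→255: 12 bp
  255→265: 10 bp
  265→3 (wrap): 272-265+3 = 10 bp

[4,4,5,6,6,6,7,7,8,9,9,9,10,10,10,10,11,12,12,12,12,12,13,13,14,19,22]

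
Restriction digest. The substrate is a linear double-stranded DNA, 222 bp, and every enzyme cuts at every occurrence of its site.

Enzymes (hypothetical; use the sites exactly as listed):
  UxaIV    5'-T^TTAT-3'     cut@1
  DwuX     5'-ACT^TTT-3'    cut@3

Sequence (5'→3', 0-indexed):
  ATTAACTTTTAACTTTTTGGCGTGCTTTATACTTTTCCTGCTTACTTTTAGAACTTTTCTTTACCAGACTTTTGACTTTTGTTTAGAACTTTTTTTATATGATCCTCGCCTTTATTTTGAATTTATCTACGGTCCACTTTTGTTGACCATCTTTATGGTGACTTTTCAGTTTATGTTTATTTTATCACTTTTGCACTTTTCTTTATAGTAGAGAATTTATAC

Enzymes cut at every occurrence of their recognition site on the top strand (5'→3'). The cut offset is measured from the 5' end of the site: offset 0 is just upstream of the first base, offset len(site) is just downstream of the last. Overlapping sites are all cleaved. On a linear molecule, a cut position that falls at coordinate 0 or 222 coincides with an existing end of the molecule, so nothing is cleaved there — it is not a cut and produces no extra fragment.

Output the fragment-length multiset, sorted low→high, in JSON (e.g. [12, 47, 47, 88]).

[4,5,5,6,6,7,7,7,7,7,8,8,9,11,11,12,13,13,14,14,15,16,17]

Per-enzyme occurrences:
  UxaIV (TTTAT, off=1): starts [25, 93, 110, 121, 151, 169, 175, 180, 201, 215] → cuts [26, 94, 111, 122, 152, 170, 176, 181, 202, 216]
  DwuX (ACTTTT, off=3): starts [4, 11, 30, 43, 52, 67, 74, 87, 135, 160, 186, 194] → cuts [7, 14, 33, 46, 55, 70, 77, 90, 138, 163, 189, 197]

Pooled cuts: [7, 14, 26, 33, 46, 55, 70, 77, 90, 94, 111, 122, 138, 152, 163, 170, 176, 181, 189, 197, 202, 216]

Fragment lengths:
  [0,7): 7 bp
  [7,14): 7 bp
  [14,26): 12 bp
  [26,33): 7 bp
  [33,46): 13 bp
  [46,55): 9 bp
  [55,70): 15 bp
  [70,77): 7 bp
  [77,90): 13 bp
  [90,94): 4 bp
  [94,111): 17 bp
  [111,122): 11 bp
  [122,138): 16 bp
  [138,152): 14 bp
  [152,163): 11 bp
  [163,170): 7 bp
  [170,176): 6 bp
  [176,181): 5 bp
  [181,189): 8 bp
  [189,197): 8 bp
  [197,202): 5 bp
  [202,216): 14 bp
  [216,222): 6 bp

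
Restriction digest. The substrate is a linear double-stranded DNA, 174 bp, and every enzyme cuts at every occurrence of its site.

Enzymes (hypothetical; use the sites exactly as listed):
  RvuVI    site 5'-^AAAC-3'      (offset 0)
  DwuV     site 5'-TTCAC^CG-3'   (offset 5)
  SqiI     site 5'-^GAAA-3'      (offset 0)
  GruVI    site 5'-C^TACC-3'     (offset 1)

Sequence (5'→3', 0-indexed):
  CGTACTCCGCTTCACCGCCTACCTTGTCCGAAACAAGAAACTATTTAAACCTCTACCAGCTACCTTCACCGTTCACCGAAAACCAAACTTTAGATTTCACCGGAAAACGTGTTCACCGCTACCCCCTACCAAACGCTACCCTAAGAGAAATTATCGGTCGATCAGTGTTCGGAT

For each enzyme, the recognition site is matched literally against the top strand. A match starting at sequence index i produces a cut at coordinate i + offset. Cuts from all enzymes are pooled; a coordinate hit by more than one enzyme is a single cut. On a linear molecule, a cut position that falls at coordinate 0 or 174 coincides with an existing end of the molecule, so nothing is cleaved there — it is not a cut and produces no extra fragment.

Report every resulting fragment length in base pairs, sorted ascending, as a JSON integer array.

[1,1,1,2,2,2,3,4,4,5,6,6,7,7,7,7,9,9,10,10,12,15,16,28]

Per-enzyme occurrences:
  RvuVI (AAAC, off=0): starts [30, 37, 46, 79, 84, 104, 130] → cuts [30, 37, 46, 79, 84, 104, 130]
  DwuV (TTCACCG, off=5): starts [10, 64, 71, 95, 111] → cuts [15, 69, 76, 100, 116]
  SqiI (GAAA, off=0): starts [29, 36, 77, 102, 146] → cuts [29, 36, 77, 102, 146]
  GruVI (CTACC, off=1): starts [18, 52, 59, 118, 125, 135] → cuts [19, 53, 60, 119, 126, 136]

Pooled cuts: [15, 19, 29, 30, 36, 37, 46, 53, 60, 69, 76, 77, 79, 84, 100, 102, 104, 116, 119, 126, 130, 136, 146]

Fragments:
  [0,15): 15 bp
  [15,19): 4 bp
  [19,29): 10 bp
  [29,30): 1 bp
  [30,36): 6 bp
  [36,37): 1 bp
  [37,46): 9 bp
  [46,53): 7 bp
  [53,60): 7 bp
  [60,69): 9 bp
  [69,76): 7 bp
  [76,77): 1 bp
  [77,79): 2 bp
  [79,84): 5 bp
  [84,100): 16 bp
  [100,102): 2 bp
  [102,104): 2 bp
  [104,116): 12 bp
  [116,119): 3 bp
  [119,126): 7 bp
  [126,130): 4 bp
  [130,136): 6 bp
  [136,146): 10 bp
  [146,174): 28 bp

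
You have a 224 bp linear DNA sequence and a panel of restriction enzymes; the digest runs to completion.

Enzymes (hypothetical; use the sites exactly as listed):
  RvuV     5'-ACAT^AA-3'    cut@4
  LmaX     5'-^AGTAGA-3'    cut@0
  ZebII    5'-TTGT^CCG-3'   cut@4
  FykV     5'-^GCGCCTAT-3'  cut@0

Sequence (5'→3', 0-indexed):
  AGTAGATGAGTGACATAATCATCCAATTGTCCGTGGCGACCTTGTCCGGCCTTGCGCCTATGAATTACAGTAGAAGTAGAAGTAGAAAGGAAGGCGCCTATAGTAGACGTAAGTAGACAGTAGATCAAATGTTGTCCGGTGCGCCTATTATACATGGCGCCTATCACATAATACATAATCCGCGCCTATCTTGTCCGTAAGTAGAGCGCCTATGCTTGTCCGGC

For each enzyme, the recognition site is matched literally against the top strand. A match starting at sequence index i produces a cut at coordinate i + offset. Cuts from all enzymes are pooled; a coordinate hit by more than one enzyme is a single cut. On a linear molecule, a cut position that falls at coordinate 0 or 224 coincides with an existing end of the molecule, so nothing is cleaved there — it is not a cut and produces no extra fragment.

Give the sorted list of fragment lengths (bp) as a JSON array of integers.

[5,5,5,5,6,6,6,7,7,8,8,10,13,13,13,14,14,15,15,16,16,17]

Per-enzyme occurrences:
  RvuV (ACATAA, off=4): starts [12, 165, 172] → cuts [16, 169, 176]
  LmaX (AGTAGA, off=0): starts [0, 68, 74, 80, 101, 111, 118, 199] → cuts [68, 74, 80, 101, 111, 118, 199] (position 0 is a terminus of the linear molecule — no cut)
  ZebII (TTGTCCG, off=4): starts [26, 41, 131, 190, 215] → cuts [30, 45, 135, 194, 219]
  FykV (GCGCCTAT, off=0): starts [53, 93, 140, 156, 181, 205] → cuts [53, 93, 140, 156, 181, 205]

Pooled cuts: [16, 30, 45, 53, 68, 74, 80, 93, 101, 111, 118, 135, 140, 156, 169, 176, 181, 194, 199, 205, 219]

Fragments:
  [0,16): 16 bp
  [16,30): 14 bp
  [30,45): 15 bp
  [45,53): 8 bp
  [53,68): 15 bp
  [68,74): 6 bp
  [74,80): 6 bp
  [80,93): 13 bp
  [93,101): 8 bp
  [101,111): 10 bp
  [111,118): 7 bp
  [118,135): 17 bp
  [135,140): 5 bp
  [140,156): 16 bp
  [156,169): 13 bp
  [169,176): 7 bp
  [176,181): 5 bp
  [181,194): 13 bp
  [194,199): 5 bp
  [199,205): 6 bp
  [205,219): 14 bp
  [219,224): 5 bp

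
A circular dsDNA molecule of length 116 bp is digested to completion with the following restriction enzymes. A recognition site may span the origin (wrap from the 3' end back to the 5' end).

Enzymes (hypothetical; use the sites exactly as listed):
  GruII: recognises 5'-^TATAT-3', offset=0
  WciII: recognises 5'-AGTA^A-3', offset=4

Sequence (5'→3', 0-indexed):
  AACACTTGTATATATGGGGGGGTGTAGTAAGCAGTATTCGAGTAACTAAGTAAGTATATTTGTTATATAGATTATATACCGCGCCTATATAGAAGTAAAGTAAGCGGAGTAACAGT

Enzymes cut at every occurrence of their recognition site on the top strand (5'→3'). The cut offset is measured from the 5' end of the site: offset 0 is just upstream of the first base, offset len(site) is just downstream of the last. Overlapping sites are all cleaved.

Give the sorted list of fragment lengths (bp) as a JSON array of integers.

Per-enzyme occurrences:
  GruII (TATAT, off=0): starts [8, 10, 54, 63, 72, 85] → cuts [8, 10, 54, 63, 72, 85]
  WciII (AGTAA, off=4): starts [25, 40, 48, 93, 98, 107, 113] → cuts [1, 29, 44, 52, 97, 102, 111]

All cut coordinates (distinct, sorted): [1, 8, 10, 29, 44, 52, 54, 63, 72, 85, 97, 102, 111]

Fragment lengths:
  1→8: 7 bp
  8→10: 2 bp
  10→29: 19 bp
  29→44: 15 bp
  44→52: 8 bp
  52→54: 2 bp
  54→63: 9 bp
  63→72: 9 bp
  72→85: 13 bp
  85→97: 12 bp
  97→102: 5 bp
  102→111: 9 bp
  111→1 (wrap): 116-111+1 = 6 bp

[2,2,5,6,7,8,9,9,9,12,13,15,19]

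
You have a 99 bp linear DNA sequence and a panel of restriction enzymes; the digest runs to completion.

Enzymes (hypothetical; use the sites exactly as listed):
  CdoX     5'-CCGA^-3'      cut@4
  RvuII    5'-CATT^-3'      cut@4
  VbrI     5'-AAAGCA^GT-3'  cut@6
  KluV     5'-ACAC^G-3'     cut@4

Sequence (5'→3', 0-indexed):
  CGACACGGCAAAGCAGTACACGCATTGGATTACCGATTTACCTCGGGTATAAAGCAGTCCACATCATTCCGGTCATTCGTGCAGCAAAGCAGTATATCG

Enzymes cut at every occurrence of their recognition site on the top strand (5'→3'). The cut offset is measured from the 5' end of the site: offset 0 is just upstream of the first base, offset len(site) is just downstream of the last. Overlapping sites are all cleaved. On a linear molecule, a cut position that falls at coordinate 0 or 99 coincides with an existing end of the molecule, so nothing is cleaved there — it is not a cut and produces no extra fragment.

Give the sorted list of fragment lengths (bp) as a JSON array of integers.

Per-enzyme occurrences:
  CdoX (CCGA, off=4): starts [32] → cuts [36]
  RvuII (CATT, off=4): starts [22, 64, 73] → cuts [26, 68, 77]
  VbrI (AAAGCAGT, off=6): starts [9, 50, 85] → cuts [15, 56, 91]
  KluV (ACACG, off=4): starts [2, 17] → cuts [6, 21]

Pooled cuts: [6, 15, 21, 26, 36, 56, 68, 77, 91]

Fragments:
  [0,6): 6 bp
  [6,15): 9 bp
  [15,21): 6 bp
  [21,26): 5 bp
  [26,36): 10 bp
  [36,56): 20 bp
  [56,68): 12 bp
  [68,77): 9 bp
  [77,91): 14 bp
  [91,99): 8 bp

[5,6,6,8,9,9,10,12,14,20]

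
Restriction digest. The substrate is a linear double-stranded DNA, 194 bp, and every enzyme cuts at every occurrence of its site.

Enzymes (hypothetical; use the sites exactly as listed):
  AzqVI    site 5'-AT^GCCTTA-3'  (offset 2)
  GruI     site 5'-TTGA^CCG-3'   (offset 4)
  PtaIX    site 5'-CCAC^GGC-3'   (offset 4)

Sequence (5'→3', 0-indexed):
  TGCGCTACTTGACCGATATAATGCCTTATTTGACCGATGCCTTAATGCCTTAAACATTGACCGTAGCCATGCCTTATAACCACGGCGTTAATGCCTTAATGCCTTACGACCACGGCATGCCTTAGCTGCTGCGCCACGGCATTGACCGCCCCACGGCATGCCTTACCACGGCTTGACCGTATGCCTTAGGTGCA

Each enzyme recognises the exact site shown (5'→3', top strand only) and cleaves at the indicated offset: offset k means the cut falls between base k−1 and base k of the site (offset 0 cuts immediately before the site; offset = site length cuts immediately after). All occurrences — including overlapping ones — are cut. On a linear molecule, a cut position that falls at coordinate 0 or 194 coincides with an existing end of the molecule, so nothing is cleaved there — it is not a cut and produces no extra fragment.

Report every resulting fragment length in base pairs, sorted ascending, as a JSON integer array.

[5,5,5,6,7,8,8,8,9,9,10,10,10,11,12,12,13,13,14,19]

Scan for sites:
  AzqVI ATGCCTTA/2: at [20, 36, 44, 68, 90, 98, 116, 157, 180] ⇒ [22, 38, 46, 70, 92, 100, 118, 159, 182]
  GruI TTGACCG/4: at [8, 29, 56, 141, 172] ⇒ [12, 33, 60, 145, 176]
  PtaIX CCACGGC/4: at [79, 109, 133, 150, 165] ⇒ [83, 113, 137, 154, 169]

Pooled cuts: [12, 22, 33, 38, 46, 60, 70, 83, 92, 100, 113, 118, 137, 145, 154, 159, 169, 176, 182]

Fragment lengths:
  [0,12): 12 bp
  [12,22): 10 bp
  [22,33): 11 bp
  [33,38): 5 bp
  [38,46): 8 bp
  [46,60): 14 bp
  [60,70): 10 bp
  [70,83): 13 bp
  [83,92): 9 bp
  [92,100): 8 bp
  [100,113): 13 bp
  [113,118): 5 bp
  [118,137): 19 bp
  [137,145): 8 bp
  [145,154): 9 bp
  [154,159): 5 bp
  [159,169): 10 bp
  [169,176): 7 bp
  [176,182): 6 bp
  [182,194): 12 bp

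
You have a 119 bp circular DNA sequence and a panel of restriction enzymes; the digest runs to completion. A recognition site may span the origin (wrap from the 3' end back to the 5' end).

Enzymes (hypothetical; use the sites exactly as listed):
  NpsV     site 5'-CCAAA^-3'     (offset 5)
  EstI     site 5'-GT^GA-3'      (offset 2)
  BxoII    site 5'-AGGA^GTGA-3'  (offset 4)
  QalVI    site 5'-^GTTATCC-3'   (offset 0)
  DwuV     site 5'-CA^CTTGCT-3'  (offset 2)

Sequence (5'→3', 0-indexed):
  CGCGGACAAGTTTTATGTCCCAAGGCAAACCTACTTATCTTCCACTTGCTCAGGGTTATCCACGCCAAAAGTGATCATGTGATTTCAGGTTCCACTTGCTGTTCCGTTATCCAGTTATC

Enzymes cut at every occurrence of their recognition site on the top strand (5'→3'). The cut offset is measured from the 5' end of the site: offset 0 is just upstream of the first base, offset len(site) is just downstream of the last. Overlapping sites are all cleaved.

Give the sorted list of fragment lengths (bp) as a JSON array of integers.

[3,8,8,10,11,14,15,50]

Per-enzyme occurrences:
  NpsV CCAAA/5: at [64] ⇒ [69]
  EstI GTGA/2: at [70, 78] ⇒ [72, 80]
  BxoII (AGGAGTGA, off=4): no sites
  QalVI GTTATCC/0: at [54, 105, 113] ⇒ [54, 105, 113]
  DwuV CACTTGCT/2: at [42, 92] ⇒ [44, 94]

Pooled cuts: [44, 54, 69, 72, 80, 94, 105, 113]

Fragment lengths:
  44→54: 10 bp
  54→69: 15 bp
  69→72: 3 bp
  72→80: 8 bp
  80→94: 14 bp
  94→105: 11 bp
  105→113: 8 bp
  113→44 (wrap): 119-113+44 = 50 bp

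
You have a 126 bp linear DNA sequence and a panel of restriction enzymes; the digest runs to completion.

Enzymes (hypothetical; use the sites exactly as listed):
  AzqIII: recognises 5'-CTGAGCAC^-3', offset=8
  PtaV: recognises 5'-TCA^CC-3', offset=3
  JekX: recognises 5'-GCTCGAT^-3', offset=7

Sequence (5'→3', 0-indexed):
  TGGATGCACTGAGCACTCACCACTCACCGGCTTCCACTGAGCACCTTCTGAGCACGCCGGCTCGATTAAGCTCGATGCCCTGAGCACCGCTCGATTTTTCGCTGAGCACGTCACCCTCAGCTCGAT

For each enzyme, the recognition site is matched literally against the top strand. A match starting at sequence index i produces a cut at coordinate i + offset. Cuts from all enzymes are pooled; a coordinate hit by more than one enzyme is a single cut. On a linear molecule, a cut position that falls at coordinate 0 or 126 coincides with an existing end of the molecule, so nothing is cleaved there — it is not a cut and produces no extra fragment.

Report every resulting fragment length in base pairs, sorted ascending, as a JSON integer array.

Site scan:
  AzqIII CTGAGCAC/8: at [8, 36, 47, 79, 101] ⇒ [16, 44, 55, 87, 109]
  PtaV TCACC/3: at [16, 23, 110] ⇒ [19, 26, 113]
  JekX GCTCGAT/7: at [59, 69, 88, 119] ⇒ [66, 76, 95] (position 126 is a terminus of the linear molecule — no cut)

Pooled cuts: [16, 19, 26, 44, 55, 66, 76, 87, 95, 109, 113]

Fragments:
  [0,16): 16 bp
  [16,19): 3 bp
  [19,26): 7 bp
  [26,44): 18 bp
  [44,55): 11 bp
  [55,66): 11 bp
  [66,76): 10 bp
  [76,87): 11 bp
  [87,95): 8 bp
  [95,109): 14 bp
  [109,113): 4 bp
  [113,126): 13 bp

[3,4,7,8,10,11,11,11,13,14,16,18]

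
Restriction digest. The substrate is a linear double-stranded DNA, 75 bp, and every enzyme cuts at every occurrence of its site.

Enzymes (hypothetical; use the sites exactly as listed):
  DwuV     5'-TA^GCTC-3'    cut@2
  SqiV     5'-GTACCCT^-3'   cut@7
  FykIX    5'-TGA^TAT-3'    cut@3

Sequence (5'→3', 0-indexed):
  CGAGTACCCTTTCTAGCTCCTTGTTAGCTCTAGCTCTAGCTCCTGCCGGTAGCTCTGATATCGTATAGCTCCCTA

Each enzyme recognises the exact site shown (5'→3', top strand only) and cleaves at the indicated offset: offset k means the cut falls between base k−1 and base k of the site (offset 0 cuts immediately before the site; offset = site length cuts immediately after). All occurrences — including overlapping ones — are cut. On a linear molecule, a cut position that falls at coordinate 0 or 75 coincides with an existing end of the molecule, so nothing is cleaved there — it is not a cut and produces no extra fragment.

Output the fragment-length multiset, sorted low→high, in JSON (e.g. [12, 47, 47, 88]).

Scan for sites:
  DwuV (TAGCTC, off=2): starts [13, 24, 30, 36, 49, 65] → cuts [15, 26, 32, 38, 51, 67]
  SqiV (GTACCCT, off=7): starts [3] → cuts [10]
  FykIX (TGATAT, off=3): starts [55] → cuts [58]

Pooled cuts: [10, 15, 26, 32, 38, 51, 58, 67]

Fragments:
  [0,10): 10 bp
  [10,15): 5 bp
  [15,26): 11 bp
  [26,32): 6 bp
  [32,38): 6 bp
  [38,51): 13 bp
  [51,58): 7 bp
  [58,67): 9 bp
  [67,75): 8 bp

[5,6,6,7,8,9,10,11,13]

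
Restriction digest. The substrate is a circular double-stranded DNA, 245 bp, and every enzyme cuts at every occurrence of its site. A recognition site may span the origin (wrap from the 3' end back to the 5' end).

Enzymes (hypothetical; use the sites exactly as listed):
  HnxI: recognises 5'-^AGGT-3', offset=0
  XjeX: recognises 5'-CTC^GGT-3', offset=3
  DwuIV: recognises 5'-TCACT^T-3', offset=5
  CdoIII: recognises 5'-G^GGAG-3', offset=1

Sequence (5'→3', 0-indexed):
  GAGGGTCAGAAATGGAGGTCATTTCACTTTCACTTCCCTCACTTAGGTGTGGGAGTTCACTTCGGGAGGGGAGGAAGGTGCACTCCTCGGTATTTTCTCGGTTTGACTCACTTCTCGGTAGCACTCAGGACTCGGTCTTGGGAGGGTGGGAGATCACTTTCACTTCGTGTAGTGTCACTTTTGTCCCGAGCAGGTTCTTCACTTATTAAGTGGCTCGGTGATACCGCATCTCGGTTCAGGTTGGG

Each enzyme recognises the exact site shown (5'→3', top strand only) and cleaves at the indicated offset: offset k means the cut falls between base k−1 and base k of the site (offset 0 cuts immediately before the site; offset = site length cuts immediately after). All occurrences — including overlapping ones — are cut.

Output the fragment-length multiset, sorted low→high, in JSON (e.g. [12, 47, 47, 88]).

Per-enzyme occurrences:
  HnxI (AGGT, off=0): starts [15, 44, 75, 191, 237] → cuts [15, 44, 75, 191, 237]
  XjeX (CTCGGT, off=3): starts [85, 96, 113, 130, 213, 229] → cuts [88, 99, 116, 133, 216, 232]
  DwuIV (TCACTT, off=5): starts [23, 29, 38, 56, 107, 153, 159, 174, 198] → cuts [28, 34, 43, 61, 112, 158, 164, 179, 203]
  CdoIII (GGGAG, off=1): starts [50, 63, 68, 139, 147, 243] → cuts [51, 64, 69, 140, 148, 244]

All cut coordinates (distinct, sorted): [15, 28, 34, 43, 44, 51, 61, 64, 69, 75, 88, 99, 112, 116, 133, 140, 148, 158, 164, 179, 191, 203, 216, 232, 237, 244]

Fragment lengths:
  15→28: 13 bp
  28→34: 6 bp
  34→43: 9 bp
  43→44: 1 bp
  44→51: 7 bp
  51→61: 10 bp
  61→64: 3 bp
  64→69: 5 bp
  69→75: 6 bp
  75→88: 13 bp
  88→99: 11 bp
  99→112: 13 bp
  112→116: 4 bp
  116→133: 17 bp
  133→140: 7 bp
  140→148: 8 bp
  148→158: 10 bp
  158→164: 6 bp
  164→179: 15 bp
  179→191: 12 bp
  191→203: 12 bp
  203→216: 13 bp
  216→232: 16 bp
  232→237: 5 bp
  237→244: 7 bp
  244→15 (wrap): 245-244+15 = 16 bp

[1,3,4,5,5,6,6,6,7,7,7,8,9,10,10,11,12,12,13,13,13,13,15,16,16,17]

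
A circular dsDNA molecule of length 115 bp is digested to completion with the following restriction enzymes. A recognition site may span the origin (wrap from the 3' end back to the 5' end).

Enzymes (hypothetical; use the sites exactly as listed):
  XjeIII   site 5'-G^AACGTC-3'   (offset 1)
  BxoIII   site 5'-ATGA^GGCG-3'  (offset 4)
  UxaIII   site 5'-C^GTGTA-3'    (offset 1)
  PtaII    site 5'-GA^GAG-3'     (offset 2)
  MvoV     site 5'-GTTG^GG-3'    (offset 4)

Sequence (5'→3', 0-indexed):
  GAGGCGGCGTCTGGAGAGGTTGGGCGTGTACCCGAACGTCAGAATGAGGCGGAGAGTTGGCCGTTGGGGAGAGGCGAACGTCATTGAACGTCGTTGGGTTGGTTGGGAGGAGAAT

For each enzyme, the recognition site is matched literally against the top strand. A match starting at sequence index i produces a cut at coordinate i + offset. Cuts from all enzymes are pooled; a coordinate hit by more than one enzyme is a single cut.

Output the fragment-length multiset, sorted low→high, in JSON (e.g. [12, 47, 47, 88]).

[3,4,6,6,7,9,9,10,10,12,13,13,13]

Per-enzyme occurrences:
  XjeIII GAACGTC/1: at [33, 75, 85] ⇒ [34, 76, 86]
  BxoIII ATGAGGCG/4: at [43, 113] ⇒ [2, 47]
  UxaIII CGTGTA/1: at [24] ⇒ [25]
  PtaII GAGAG/2: at [13, 51, 68] ⇒ [15, 53, 70]
  MvoV GTTGGG/4: at [18, 62, 92, 101] ⇒ [22, 66, 96, 105]

Pooled cuts: [2, 15, 22, 25, 34, 47, 53, 66, 70, 76, 86, 96, 105]

Fragments:
  2→15: 13 bp
  15→22: 7 bp
  22→25: 3 bp
  25→34: 9 bp
  34→47: 13 bp
  47→53: 6 bp
  53→66: 13 bp
  66→70: 4 bp
  70→76: 6 bp
  76→86: 10 bp
  86→96: 10 bp
  96→105: 9 bp
  105→2 (wrap): 115-105+2 = 12 bp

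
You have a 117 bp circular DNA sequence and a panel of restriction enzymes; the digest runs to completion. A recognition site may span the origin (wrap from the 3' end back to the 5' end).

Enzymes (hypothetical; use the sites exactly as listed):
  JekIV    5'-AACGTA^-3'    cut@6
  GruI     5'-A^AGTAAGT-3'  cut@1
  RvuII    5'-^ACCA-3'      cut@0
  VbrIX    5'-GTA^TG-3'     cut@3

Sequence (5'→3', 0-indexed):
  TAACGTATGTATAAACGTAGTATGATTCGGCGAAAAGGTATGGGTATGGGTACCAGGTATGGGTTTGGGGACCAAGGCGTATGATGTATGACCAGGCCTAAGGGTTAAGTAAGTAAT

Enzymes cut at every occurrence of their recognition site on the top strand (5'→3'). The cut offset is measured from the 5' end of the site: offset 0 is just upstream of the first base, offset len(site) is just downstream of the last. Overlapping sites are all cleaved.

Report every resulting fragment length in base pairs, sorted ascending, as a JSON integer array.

Scan for sites:
  JekIV AACGTA/6: at [1, 13] ⇒ [7, 19]
  GruI AAGTAAGT/1: at [106] ⇒ [107]
  RvuII ACCA/0: at [51, 70, 90] ⇒ [51, 70, 90]
  VbrIX GTATG/3: at [4, 19, 37, 43, 56, 78, 85] ⇒ [7, 22, 40, 46, 59, 81, 88]

Pooled cuts: [7, 19, 22, 40, 46, 51, 59, 70, 81, 88, 90, 107]

Fragments:
  7→19: 12 bp
  19→22: 3 bp
  22→40: 18 bp
  40→46: 6 bp
  46→51: 5 bp
  51→59: 8 bp
  59→70: 11 bp
  70→81: 11 bp
  81→88: 7 bp
  88→90: 2 bp
  90→107: 17 bp
  107→7 (wrap): 117-107+7 = 17 bp

[2,3,5,6,7,8,11,11,12,17,17,18]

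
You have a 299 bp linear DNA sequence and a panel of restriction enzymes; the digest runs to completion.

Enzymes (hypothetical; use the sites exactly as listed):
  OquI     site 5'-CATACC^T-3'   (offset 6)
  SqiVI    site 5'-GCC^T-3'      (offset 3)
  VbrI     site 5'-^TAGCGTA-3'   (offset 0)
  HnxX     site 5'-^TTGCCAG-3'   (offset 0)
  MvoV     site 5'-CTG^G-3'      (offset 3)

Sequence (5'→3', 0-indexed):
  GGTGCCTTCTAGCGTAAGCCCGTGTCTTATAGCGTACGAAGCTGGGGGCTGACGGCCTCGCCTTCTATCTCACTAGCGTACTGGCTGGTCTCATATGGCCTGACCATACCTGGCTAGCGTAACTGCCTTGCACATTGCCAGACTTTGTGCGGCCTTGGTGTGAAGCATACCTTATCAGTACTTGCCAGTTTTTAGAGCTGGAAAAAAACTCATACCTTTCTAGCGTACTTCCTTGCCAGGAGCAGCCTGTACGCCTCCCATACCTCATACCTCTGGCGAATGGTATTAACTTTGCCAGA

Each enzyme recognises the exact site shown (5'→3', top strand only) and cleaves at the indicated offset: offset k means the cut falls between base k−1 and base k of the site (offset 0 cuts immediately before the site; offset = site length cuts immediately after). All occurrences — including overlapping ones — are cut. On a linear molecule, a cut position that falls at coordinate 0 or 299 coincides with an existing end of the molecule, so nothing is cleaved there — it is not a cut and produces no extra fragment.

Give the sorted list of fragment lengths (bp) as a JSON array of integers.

Per-enzyme occurrences:
  OquI CATACCT/6: at [104, 165, 210, 258, 265] ⇒ [110, 171, 216, 264, 271]
  SqiVI GCCT/3: at [3, 54, 59, 97, 124, 151, 244, 252] ⇒ [6, 57, 62, 100, 127, 154, 247, 255]
  VbrI TAGCGTA/0: at [9, 29, 73, 114, 220] ⇒ [9, 29, 73, 114, 220]
  HnxX TTGCCAG/0: at [134, 181, 232, 291] ⇒ [134, 181, 232, 291]
  MvoV CTGG/3: at [41, 80, 84, 109, 197, 272] ⇒ [44, 83, 87, 112, 200, 275]

All cut coordinates (distinct, sorted): [6, 9, 29, 44, 57, 62, 73, 83, 87, 100, 110, 112, 114, 127, 134, 154, 171, 181, 200, 216, 220, 232, 247, 255, 264, 271, 275, 291]

Fragments:
  [0,6): 6 bp
  [6,9): 3 bp
  [9,29): 20 bp
  [29,44): 15 bp
  [44,57): 13 bp
  [57,62): 5 bp
  [62,73): 11 bp
  [73,83): 10 bp
  [83,87): 4 bp
  [87,100): 13 bp
  [100,110): 10 bp
  [110,112): 2 bp
  [112,114): 2 bp
  [114,127): 13 bp
  [127,134): 7 bp
  [134,154): 20 bp
  [154,171): 17 bp
  [171,181): 10 bp
  [181,200): 19 bp
  [200,216): 16 bp
  [216,220): 4 bp
  [220,232): 12 bp
  [232,247): 15 bp
  [247,255): 8 bp
  [255,264): 9 bp
  [264,271): 7 bp
  [271,275): 4 bp
  [275,291): 16 bp
  [291,299): 8 bp

[2,2,3,4,4,4,5,6,7,7,8,8,9,10,10,10,11,12,13,13,13,15,15,16,16,17,19,20,20]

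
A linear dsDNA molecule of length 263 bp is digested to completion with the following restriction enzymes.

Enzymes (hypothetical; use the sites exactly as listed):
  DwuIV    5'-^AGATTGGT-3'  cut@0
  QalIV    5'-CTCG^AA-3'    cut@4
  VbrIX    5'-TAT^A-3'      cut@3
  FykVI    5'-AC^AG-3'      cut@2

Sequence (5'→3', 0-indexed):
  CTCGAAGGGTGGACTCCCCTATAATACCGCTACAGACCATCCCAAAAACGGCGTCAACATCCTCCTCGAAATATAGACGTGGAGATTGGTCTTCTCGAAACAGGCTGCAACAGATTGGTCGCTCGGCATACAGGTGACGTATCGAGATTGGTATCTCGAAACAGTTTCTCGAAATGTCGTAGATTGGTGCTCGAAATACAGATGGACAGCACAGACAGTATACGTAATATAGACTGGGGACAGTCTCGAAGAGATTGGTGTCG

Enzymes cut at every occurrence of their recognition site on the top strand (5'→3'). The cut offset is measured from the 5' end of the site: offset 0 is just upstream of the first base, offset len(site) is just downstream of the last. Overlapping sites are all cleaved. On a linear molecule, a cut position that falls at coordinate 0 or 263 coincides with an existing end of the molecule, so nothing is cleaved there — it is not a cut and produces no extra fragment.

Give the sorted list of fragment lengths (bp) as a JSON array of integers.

[3,4,4,4,4,5,5,6,6,7,8,8,9,9,9,10,11,11,12,13,13,14,15,18,20,35]

Per-enzyme occurrences:
  DwuIV AGATTGGT/0: at [82, 111, 144, 180, 251] ⇒ [82, 111, 144, 180, 251]
  QalIV CTCGAA/4: at [0, 64, 93, 154, 167, 189, 244] ⇒ [4, 68, 97, 158, 171, 193, 248]
  VbrIX TATA/3: at [19, 71, 218, 227] ⇒ [22, 74, 221, 230]
  FykVI ACAG/2: at [31, 99, 109, 129, 160, 197, 205, 210, 214, 239] ⇒ [33, 101, 111, 131, 162, 199, 207, 212, 216, 241]

Pooled cuts: [4, 22, 33, 68, 74, 82, 97, 101, 111, 131, 144, 158, 162, 171, 180, 193, 199, 207, 212, 216, 221, 230, 241, 248, 251]

Fragments:
  [0,4): 4 bp
  [4,22): 18 bp
  [22,33): 11 bp
  [33,68): 35 bp
  [68,74): 6 bp
  [74,82): 8 bp
  [82,97): 15 bp
  [97,101): 4 bp
  [101,111): 10 bp
  [111,131): 20 bp
  [131,144): 13 bp
  [144,158): 14 bp
  [158,162): 4 bp
  [162,171): 9 bp
  [171,180): 9 bp
  [180,193): 13 bp
  [193,199): 6 bp
  [199,207): 8 bp
  [207,212): 5 bp
  [212,216): 4 bp
  [216,221): 5 bp
  [221,230): 9 bp
  [230,241): 11 bp
  [241,248): 7 bp
  [248,251): 3 bp
  [251,263): 12 bp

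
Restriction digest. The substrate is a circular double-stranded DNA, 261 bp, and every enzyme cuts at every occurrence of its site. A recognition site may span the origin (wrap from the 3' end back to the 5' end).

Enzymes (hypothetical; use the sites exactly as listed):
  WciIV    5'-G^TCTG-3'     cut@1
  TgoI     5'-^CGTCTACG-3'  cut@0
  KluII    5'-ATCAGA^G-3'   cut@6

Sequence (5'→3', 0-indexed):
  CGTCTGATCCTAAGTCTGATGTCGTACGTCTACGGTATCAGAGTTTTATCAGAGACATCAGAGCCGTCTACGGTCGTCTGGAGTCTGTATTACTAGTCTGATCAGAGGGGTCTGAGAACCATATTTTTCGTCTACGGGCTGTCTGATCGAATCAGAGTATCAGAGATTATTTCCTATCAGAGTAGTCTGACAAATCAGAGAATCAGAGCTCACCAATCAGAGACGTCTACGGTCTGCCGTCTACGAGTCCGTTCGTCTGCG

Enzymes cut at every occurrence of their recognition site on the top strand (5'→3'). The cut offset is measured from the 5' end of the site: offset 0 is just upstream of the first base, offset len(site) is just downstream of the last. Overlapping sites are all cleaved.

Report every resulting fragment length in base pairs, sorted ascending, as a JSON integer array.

Site scan:
  WciIV (GTCTG, off=1): starts [1, 13, 75, 82, 95, 109, 140, 184, 231, 254] → cuts [2, 14, 76, 83, 96, 110, 141, 185, 232, 255]
  TgoI (CGTCTACG, off=0): starts [26, 64, 128, 223, 237] → cuts [26, 64, 128, 223, 237]
  KluII (ATCAGAG, off=6): starts [36, 47, 56, 100, 150, 158, 175, 193, 201, 215] → cuts [42, 53, 62, 106, 156, 164, 181, 199, 207, 221]

Pooled cuts: [2, 14, 26, 42, 53, 62, 64, 76, 83, 96, 106, 110, 128, 141, 156, 164, 181, 185, 199, 207, 221, 223, 232, 237, 255]

Fragments:
  2→14: 12 bp
  14→26: 12 bp
  26→42: 16 bp
  42→53: 11 bp
  53→62: 9 bp
  62→64: 2 bp
  64→76: 12 bp
  76→83: 7 bp
  83→96: 13 bp
  96→106: 10 bp
  106→110: 4 bp
  110→128: 18 bp
  128→141: 13 bp
  141→156: 15 bp
  156→164: 8 bp
  164→181: 17 bp
  181→185: 4 bp
  185→199: 14 bp
  199→207: 8 bp
  207→221: 14 bp
  221→223: 2 bp
  223→232: 9 bp
  232→237: 5 bp
  237→255: 18 bp
  255→2 (wrap): 261-255+2 = 8 bp

[2,2,4,4,5,7,8,8,8,9,9,10,11,12,12,12,13,13,14,14,15,16,17,18,18]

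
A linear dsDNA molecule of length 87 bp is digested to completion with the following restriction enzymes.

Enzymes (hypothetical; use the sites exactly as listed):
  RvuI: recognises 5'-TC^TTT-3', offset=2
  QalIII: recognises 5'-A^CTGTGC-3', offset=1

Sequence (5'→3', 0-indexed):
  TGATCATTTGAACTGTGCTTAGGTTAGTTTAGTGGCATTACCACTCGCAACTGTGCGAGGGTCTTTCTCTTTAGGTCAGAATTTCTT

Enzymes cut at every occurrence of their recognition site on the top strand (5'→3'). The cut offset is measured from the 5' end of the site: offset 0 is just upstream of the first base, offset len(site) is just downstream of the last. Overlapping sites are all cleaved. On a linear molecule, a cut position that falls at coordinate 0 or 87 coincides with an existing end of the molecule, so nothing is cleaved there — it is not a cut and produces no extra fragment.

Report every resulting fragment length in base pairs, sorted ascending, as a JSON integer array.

[6,12,13,18,38]

Site scan:
  RvuI (TCTTT, off=2): starts [61, 67] → cuts [63, 69]
  QalIII (ACTGTGC, off=1): starts [11, 49] → cuts [12, 50]

Pooled cuts: [12, 50, 63, 69]

Fragments:
  [0,12): 12 bp
  [12,50): 38 bp
  [50,63): 13 bp
  [63,69): 6 bp
  [69,87): 18 bp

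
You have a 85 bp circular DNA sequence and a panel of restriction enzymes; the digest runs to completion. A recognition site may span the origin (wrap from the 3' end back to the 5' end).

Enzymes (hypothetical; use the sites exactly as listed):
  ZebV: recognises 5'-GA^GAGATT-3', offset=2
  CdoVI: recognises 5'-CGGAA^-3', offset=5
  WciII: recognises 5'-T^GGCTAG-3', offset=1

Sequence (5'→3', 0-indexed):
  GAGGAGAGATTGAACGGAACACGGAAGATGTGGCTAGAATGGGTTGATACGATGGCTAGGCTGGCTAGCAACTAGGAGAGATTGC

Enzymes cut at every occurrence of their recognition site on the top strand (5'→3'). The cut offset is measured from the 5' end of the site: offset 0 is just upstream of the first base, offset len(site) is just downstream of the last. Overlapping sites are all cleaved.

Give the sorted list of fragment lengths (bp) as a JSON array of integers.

[5,7,9,13,14,15,22]

Scan for sites:
  ZebV GAGAGATT/2: at [3, 75] ⇒ [5, 77]
  CdoVI CGGAA/5: at [14, 21] ⇒ [19, 26]
  WciII TGGCTAG/1: at [30, 52, 61] ⇒ [31, 53, 62]

Pooled cuts: [5, 19, 26, 31, 53, 62, 77]

Fragments:
  5→19: 14 bp
  19→26: 7 bp
  26→31: 5 bp
  31→53: 22 bp
  53→62: 9 bp
  62→77: 15 bp
  77→5 (wrap): 85-77+5 = 13 bp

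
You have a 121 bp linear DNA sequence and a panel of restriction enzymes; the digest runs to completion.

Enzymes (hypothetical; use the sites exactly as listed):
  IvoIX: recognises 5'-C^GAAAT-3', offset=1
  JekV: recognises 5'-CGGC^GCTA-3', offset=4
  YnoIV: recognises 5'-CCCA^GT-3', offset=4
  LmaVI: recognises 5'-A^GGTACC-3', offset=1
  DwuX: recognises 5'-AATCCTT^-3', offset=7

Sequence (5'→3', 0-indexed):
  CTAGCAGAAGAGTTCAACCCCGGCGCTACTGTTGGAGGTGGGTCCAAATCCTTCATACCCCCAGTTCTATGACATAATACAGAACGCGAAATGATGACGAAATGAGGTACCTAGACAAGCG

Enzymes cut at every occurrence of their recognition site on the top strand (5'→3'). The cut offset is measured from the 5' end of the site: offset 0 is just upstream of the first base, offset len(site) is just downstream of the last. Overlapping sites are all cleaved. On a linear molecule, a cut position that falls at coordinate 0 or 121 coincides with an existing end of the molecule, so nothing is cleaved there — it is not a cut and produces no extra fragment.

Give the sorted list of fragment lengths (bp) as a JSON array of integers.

[7,10,11,16,24,24,29]

Site scan:
  IvoIX (CGAAAT, off=1): starts [86, 97] → cuts [87, 98]
  JekV (CGGCGCTA, off=4): starts [20] → cuts [24]
  YnoIV (CCCAGT, off=4): starts [59] → cuts [63]
  LmaVI (AGGTACC, off=1): starts [104] → cuts [105]
  DwuX (AATCCTT, off=7): starts [46] → cuts [53]

Pooled cuts: [24, 53, 63, 87, 98, 105]

Fragments:
  [0,24): 24 bp
  [24,53): 29 bp
  [53,63): 10 bp
  [63,87): 24 bp
  [87,98): 11 bp
  [98,105): 7 bp
  [105,121): 16 bp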